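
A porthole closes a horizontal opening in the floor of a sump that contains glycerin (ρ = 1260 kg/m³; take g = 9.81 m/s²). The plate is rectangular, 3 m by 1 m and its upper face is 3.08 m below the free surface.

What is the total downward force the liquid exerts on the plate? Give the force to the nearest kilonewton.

γ = ρg = 1260 × 9.81 / 1000 = 12.3606 kN/m³.
The plate is horizontal, so pressure is uniform at p = γ·h = 12.3606 × 3.08 = 38.0706 kN/m².
A = 3 × 1 = 3 m².
F = p·A = 38.0706 × 3 = 114.212 kN.

F ≈ 114 kN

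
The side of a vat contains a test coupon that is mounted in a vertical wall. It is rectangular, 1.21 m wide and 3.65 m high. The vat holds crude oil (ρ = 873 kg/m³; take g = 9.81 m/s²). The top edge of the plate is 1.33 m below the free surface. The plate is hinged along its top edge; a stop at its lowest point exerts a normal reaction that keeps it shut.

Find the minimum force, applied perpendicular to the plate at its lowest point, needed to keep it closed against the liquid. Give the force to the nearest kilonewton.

P ≈ 71 kN

γ = ρg = 873 × 9.81 / 1000 = 8.56413 kN/m³.
The centroid lies 3.65/2 = 1.825 m below the top edge, so the centroid depth is h_c = 1.33 + 1.825 = 3.155 m.
A = 1.21 × 3.65 = 4.4165 m².
Resultant F = γ·h_c·A = 8.56413 × 3.155 × 4.4165 = 119.333 kN.
I_c = b·h³/12 = 1.21 × 3.65³/12 = 4.90324 m⁴.
Centre of pressure: y_p = y_c + I_c/(y_c·A) = 3.155 + 4.90324/(3.155 × 4.4165) = 3.155 + 0.351889 = 3.50689 m along the plane.
The resultant acts 1.825 + 0.351889 = 2.17689 m (along the plate) below the hinge at the top edge, so the moment about the hinge is M = F × 2.17689 = 119.333 × 2.17689 = 259.775 kN·m.
A normal force at the bottom, 3.65 m from the hinge, must supply this moment: P = 259.775/3.65 = 71.1712 kN.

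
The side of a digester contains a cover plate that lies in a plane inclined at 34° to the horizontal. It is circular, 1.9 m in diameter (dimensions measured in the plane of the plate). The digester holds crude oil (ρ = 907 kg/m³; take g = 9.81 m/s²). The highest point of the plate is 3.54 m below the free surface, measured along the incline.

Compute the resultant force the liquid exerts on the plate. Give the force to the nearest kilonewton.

γ = ρg = 907 × 9.81 / 1000 = 8.89767 kN/m³.
Let θ = 34° be the plate's angle to the horizontal; measure y along the incline from where the plane meets the free surface. Vertical depth h = y·sinθ with sinθ = 0.559193.
The centroid is at the centre, 0.95 m below the top of the plate, so y_c = 3.54 + 0.95 = 4.49 m and h_c = 4.49 × 0.559193 = 2.51078 m.
A = π(0.95)² = 2.83529 m².
Resultant F = γ·h_c·A = 8.89767 × 2.51078 × 2.83529 = 63.3406 kN.

F ≈ 63 kN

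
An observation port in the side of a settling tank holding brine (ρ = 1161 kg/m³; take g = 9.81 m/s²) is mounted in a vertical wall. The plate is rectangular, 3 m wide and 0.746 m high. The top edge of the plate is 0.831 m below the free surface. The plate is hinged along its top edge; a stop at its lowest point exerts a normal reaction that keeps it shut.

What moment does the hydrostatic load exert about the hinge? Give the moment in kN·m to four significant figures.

M ≈ 12.63 kN·m

γ = ρg = 1161 × 9.81 / 1000 = 11.38941 kN/m³.
The centroid lies 0.746/2 = 0.373 m below the top edge, so the centroid depth is h_c = 0.831 + 0.373 = 1.204 m.
A = 3 × 0.746 = 2.238 m².
Resultant F = γ·h_c·A = 11.38941 × 1.204 × 2.238 = 30.6894 kN.
I_c = b·h³/12 = 3 × 0.746³/12 = 0.10379 m⁴.
Centre of pressure: y_p = y_c + I_c/(y_c·A) = 1.204 + 0.10379/(1.204 × 2.238) = 1.204 + 0.0385185 = 1.24252 m along the plane.
The resultant acts 0.373 + 0.0385185 = 0.411519 m (along the plate) below the hinge at the top edge, so the moment about the hinge is M = F × 0.411519 = 30.6894 × 0.411519 = 12.6293 kN·m.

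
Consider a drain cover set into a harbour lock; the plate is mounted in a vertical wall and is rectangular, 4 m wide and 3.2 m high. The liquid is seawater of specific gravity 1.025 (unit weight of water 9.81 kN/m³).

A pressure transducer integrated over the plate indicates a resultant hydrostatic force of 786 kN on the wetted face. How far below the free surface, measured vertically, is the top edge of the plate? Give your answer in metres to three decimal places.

γ = 1.025 × 9.81 = 10.05525 kN/m³.
A = 4 × 3.2 = 12.8 m².
From F = γ·h_c·A, the centroid depth is h_c = 786/(10.05525 × 12.8) = 6.10688 m.
The centroid lies 3.2/2 = 1.6 m below the top edge, so the top edge sits at h_top = 6.10688 − 1.6 = 4.50688 m below the surface.

d_top ≈ 4.507 m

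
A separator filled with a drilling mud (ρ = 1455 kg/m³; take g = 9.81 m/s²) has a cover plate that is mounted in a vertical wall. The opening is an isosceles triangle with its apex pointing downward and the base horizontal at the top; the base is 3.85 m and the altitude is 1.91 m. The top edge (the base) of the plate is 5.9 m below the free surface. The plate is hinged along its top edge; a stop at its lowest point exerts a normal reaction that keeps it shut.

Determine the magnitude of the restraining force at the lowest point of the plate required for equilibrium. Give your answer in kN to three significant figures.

P ≈ 120 kN

γ = ρg = 1455 × 9.81 / 1000 = 14.27355 kN/m³.
With the apex down, the centroid sits h/3 = 1.91/3 = 0.636667 m below the base (the top edge), so the centroid depth is h_c = 5.9 + 0.636667 = 6.53667 m.
A = ½ × 3.85 × 1.91 = 3.67675 m².
Resultant F = γ·h_c·A = 14.27355 × 6.53667 × 3.67675 = 343.046 kN.
I_c = b·h³/36 = 3.85 × 1.91³/36 = 0.745175 m⁴.
Centre of pressure: y_p = y_c + I_c/(y_c·A) = 6.53667 + 0.745175/(6.53667 × 3.67675) = 6.53667 + 0.0310054 = 6.56768 m along the plane.
The resultant acts 0.636667 + 0.0310054 = 0.667672 m (along the plate) below the hinge at the top edge, so the moment about the hinge is M = F × 0.667672 = 343.046 × 0.667672 = 229.042 kN·m.
A normal force at the bottom, 1.91 m from the hinge, must supply this moment: P = 229.042/1.91 = 119.917 kN.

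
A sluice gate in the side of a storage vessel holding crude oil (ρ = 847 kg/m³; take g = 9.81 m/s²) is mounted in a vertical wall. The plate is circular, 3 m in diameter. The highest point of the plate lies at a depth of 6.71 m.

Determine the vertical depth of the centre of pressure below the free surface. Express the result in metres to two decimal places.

γ = ρg = 847 × 9.81 / 1000 = 8.30907 kN/m³.
The centroid is at the centre, 1.5 m below the top of the plate, so the centroid depth is h_c = 6.71 + 1.5 = 8.21 m.
A = π(1.5)² = 7.06858 m².
Resultant F = γ·h_c·A = 8.30907 × 8.21 × 7.06858 = 482.201 kN.
I_c = πr⁴/4 = π × 1.5⁴/4 = 3.97608 m⁴.
Centre of pressure: y_p = y_c + I_c/(y_c·A) = 8.21 + 3.97608/(8.21 × 7.06858) = 8.21 + 0.0685141 = 8.27851 m along the plane.

h_p = 8.28 m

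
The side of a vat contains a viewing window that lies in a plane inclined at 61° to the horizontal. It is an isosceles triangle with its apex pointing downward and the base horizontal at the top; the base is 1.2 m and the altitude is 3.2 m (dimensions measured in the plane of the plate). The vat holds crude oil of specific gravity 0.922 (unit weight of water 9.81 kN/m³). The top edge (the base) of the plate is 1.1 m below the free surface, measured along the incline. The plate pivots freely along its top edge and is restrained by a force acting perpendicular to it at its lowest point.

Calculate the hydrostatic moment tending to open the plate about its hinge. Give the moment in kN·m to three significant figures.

M ≈ 43.7 kN·m

γ = 0.922 × 9.81 = 9.04482 kN/m³.
Let θ = 61° be the plate's angle to the horizontal; measure y along the incline from where the plane meets the free surface. Vertical depth h = y·sinθ with sinθ = 0.874620.
With the apex down, the centroid sits h/3 = 3.2/3 = 1.06667 m below the base (the top edge), so y_c = 1.1 + 1.06667 = 2.16667 m and h_c = 2.16667 × 0.874620 = 1.89501 m.
A = ½ × 1.2 × 3.2 = 1.92 m².
Resultant F = γ·h_c·A = 9.04482 × 1.89501 × 1.92 = 32.9088 kN.
I_c = b·h³/36 = 1.2 × 3.2³/36 = 1.09227 m⁴.
Centre of pressure: y_p = y_c + I_c/(y_c·A) = 2.16667 + 1.09227/(2.16667 × 1.92) = 2.16667 + 0.262564 = 2.42923 m along the plane.
The resultant acts 1.06667 + 0.262564 = 1.32923 m (along the plate) below the hinge at the top edge, so the moment about the hinge is M = F × 1.32923 = 32.9088 × 1.32923 = 43.7434 kN·m.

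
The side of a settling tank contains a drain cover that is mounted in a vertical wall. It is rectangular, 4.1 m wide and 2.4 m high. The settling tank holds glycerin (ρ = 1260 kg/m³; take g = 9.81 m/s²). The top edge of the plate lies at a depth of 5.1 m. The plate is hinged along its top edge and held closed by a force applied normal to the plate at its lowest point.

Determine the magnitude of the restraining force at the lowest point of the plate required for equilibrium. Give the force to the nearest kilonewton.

γ = ρg = 1260 × 9.81 / 1000 = 12.3606 kN/m³.
The centroid lies 2.4/2 = 1.2 m below the top edge, so the centroid depth is h_c = 5.1 + 1.2 = 6.3 m.
A = 4.1 × 2.4 = 9.84 m².
Resultant F = γ·h_c·A = 12.3606 × 6.3 × 9.84 = 766.258 kN.
I_c = b·h³/12 = 4.1 × 2.4³/12 = 4.7232 m⁴.
Centre of pressure: y_p = y_c + I_c/(y_c·A) = 6.3 + 4.7232/(6.3 × 9.84) = 6.3 + 0.0761905 = 6.37619 m along the plane.
The resultant acts 1.2 + 0.0761905 = 1.27619 m (along the plate) below the hinge at the top edge, so the moment about the hinge is M = F × 1.27619 = 766.258 × 1.27619 = 977.891 kN·m.
A normal force at the bottom, 2.4 m from the hinge, must supply this moment: P = 977.891/2.4 = 407.455 kN.

P ≈ 407 kN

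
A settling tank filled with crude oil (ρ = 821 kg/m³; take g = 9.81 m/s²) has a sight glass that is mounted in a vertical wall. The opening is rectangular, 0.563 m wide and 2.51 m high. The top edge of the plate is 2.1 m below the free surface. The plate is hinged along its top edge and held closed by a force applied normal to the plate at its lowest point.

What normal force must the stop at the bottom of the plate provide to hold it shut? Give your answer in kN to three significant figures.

P ≈ 21.5 kN

γ = ρg = 821 × 9.81 / 1000 = 8.05401 kN/m³.
The centroid lies 2.51/2 = 1.255 m below the top edge, so the centroid depth is h_c = 2.1 + 1.255 = 3.355 m.
A = 0.563 × 2.51 = 1.41313 m².
Resultant F = γ·h_c·A = 8.05401 × 3.355 × 1.41313 = 38.1845 kN.
I_c = b·h³/12 = 0.563 × 2.51³/12 = 0.741905 m⁴.
Centre of pressure: y_p = y_c + I_c/(y_c·A) = 3.355 + 0.741905/(3.355 × 1.41313) = 3.355 + 0.156485 = 3.51148 m along the plane.
The resultant acts 1.255 + 0.156485 = 1.41148 m (along the plate) below the hinge at the top edge, so the moment about the hinge is M = F × 1.41148 = 38.1845 × 1.41148 = 53.8967 kN·m.
A normal force at the bottom, 2.51 m from the hinge, must supply this moment: P = 53.8967/2.51 = 21.4728 kN.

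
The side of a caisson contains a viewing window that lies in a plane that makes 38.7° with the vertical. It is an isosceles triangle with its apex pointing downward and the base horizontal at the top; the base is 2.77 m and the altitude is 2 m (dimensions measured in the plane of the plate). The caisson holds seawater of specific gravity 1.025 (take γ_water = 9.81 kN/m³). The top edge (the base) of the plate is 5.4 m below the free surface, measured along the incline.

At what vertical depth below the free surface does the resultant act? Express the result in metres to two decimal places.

γ = 1.025 × 9.81 = 10.05525 kN/m³.
The plate makes 38.7° with the vertical, i.e. θ = 90° − 38.7° = 51.3° to the horizontal. Measuring y along the incline from the free-surface line, vertical depth h = y·sinθ with sinθ = 0.780430.
With the apex down, the centroid sits h/3 = 2/3 = 0.666667 m below the base (the top edge), so y_c = 5.4 + 0.666667 = 6.06667 m and h_c = 6.06667 × 0.780430 = 4.73461 m.
A = ½ × 2.77 × 2 = 2.77 m².
Resultant F = γ·h_c·A = 10.05525 × 4.73461 × 2.77 = 131.873 kN.
I_c = b·h³/36 = 2.77 × 2³/36 = 0.615556 m⁴.
Centre of pressure: y_p = y_c + I_c/(y_c·A) = 6.06667 + 0.615556/(6.06667 × 2.77) = 6.06667 + 0.03663 = 6.1033 m along the plane.
Vertically, h_p = y_p·sinθ = 6.1033 × 0.780430 = 4.7632 m.

h_p = 4.76 m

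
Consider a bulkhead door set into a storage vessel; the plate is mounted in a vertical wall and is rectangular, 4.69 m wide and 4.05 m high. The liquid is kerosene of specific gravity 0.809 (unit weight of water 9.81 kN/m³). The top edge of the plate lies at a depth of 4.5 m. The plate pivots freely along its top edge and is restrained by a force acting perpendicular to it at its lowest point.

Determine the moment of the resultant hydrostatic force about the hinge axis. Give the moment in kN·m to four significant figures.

γ = 0.809 × 9.81 = 7.93629 kN/m³.
The centroid lies 4.05/2 = 2.025 m below the top edge, so the centroid depth is h_c = 4.5 + 2.025 = 6.525 m.
A = 4.69 × 4.05 = 18.9945 m².
Resultant F = γ·h_c·A = 7.93629 × 6.525 × 18.9945 = 983.617 kN.
I_c = b·h³/12 = 4.69 × 4.05³/12 = 25.9631 m⁴.
Centre of pressure: y_p = y_c + I_c/(y_c·A) = 6.525 + 25.9631/(6.525 × 18.9945) = 6.525 + 0.209483 = 6.73448 m along the plane.
The resultant acts 2.025 + 0.209483 = 2.23448 m (along the plate) below the hinge at the top edge, so the moment about the hinge is M = F × 2.23448 = 983.617 × 2.23448 = 2197.87 kN·m.

M ≈ 2198 kN·m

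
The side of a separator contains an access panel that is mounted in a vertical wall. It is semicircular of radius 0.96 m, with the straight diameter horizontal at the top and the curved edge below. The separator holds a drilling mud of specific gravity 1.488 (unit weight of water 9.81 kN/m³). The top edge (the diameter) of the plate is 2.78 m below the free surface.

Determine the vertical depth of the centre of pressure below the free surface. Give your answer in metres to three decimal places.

γ = 1.488 × 9.81 = 14.59728 kN/m³.
The centroid of a semicircle lies 4r/(3π) = 0.407437 m from the diameter, here below the top edge, so the centroid depth is h_c = 2.78 + 0.407437 = 3.18744 m.
A = πr²/2 = π × 0.96²/2 = 1.44765 m².
Resultant F = γ·h_c·A = 14.59728 × 3.18744 × 1.44765 = 67.3562 kN.
I_c = (π/8 − 8/(9π))·r⁴ = 0.109757 × 0.96⁴ = 0.0932217 m⁴.
Centre of pressure: y_p = y_c + I_c/(y_c·A) = 3.18744 + 0.0932217/(3.18744 × 1.44765) = 3.18744 + 0.0202028 = 3.20764 m along the plane.

h_p = 3.208 m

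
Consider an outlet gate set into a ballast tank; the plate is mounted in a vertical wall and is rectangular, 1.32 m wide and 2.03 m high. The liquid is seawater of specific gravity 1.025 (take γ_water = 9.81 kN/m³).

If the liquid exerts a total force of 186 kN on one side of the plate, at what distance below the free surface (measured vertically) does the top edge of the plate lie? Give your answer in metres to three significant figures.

γ = 1.025 × 9.81 = 10.05525 kN/m³.
A = 1.32 × 2.03 = 2.6796 m².
From F = γ·h_c·A, the centroid depth is h_c = 186/(10.05525 × 2.6796) = 6.90319 m.
The centroid lies 2.03/2 = 1.015 m below the top edge, so the top edge sits at h_top = 6.90319 − 1.015 = 5.88819 m below the surface.

d_top ≈ 5.89 m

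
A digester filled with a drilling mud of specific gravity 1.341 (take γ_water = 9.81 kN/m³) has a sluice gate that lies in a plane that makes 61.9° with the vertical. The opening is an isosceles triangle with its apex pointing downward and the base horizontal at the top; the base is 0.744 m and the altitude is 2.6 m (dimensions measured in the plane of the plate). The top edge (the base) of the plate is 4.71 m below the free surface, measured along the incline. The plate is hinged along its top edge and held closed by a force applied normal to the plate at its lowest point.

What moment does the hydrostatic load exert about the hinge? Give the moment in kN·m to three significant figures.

M ≈ 31.2 kN·m

γ = 1.341 × 9.81 = 13.15521 kN/m³.
The plate makes 61.9° with the vertical, i.e. θ = 90° − 61.9° = 28.1° to the horizontal. Measuring y along the incline from the free-surface line, vertical depth h = y·sinθ with sinθ = 0.471012.
With the apex down, the centroid sits h/3 = 2.6/3 = 0.866667 m below the base (the top edge), so y_c = 4.71 + 0.866667 = 5.57667 m and h_c = 5.57667 × 0.471012 = 2.62668 m.
A = ½ × 0.744 × 2.6 = 0.9672 m².
Resultant F = γ·h_c·A = 13.15521 × 2.62668 × 0.9672 = 33.4211 kN.
I_c = b·h³/36 = 0.744 × 2.6³/36 = 0.363237 m⁴.
Centre of pressure: y_p = y_c + I_c/(y_c·A) = 5.57667 + 0.363237/(5.57667 × 0.9672) = 5.57667 + 0.067344 = 5.64401 m along the plane.
The resultant acts 0.866667 + 0.067344 = 0.934011 m (along the plate) below the hinge at the top edge, so the moment about the hinge is M = F × 0.934011 = 33.4211 × 0.934011 = 31.2157 kN·m.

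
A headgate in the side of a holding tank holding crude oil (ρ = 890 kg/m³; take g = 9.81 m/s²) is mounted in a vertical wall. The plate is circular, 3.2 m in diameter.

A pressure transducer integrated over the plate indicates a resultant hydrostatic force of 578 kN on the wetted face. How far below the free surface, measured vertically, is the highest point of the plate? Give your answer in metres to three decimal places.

γ = ρg = 890 × 9.81 / 1000 = 8.7309 kN/m³.
A = π(1.6)² = 8.04248 m².
From F = γ·h_c·A, the centroid depth is h_c = 578/(8.7309 × 8.04248) = 8.2315 m.
The centroid is at the centre, 1.6 m below the top of the plate, so the highest point sits at h_top = 8.2315 − 1.6 = 6.6315 m below the surface.

d_top ≈ 6.632 m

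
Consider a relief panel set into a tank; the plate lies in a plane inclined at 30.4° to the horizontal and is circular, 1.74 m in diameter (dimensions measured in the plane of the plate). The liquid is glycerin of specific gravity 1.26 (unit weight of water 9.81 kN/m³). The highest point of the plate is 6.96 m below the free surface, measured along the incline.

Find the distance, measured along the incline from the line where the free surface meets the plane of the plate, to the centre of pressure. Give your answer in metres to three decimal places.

γ = 1.26 × 9.81 = 12.3606 kN/m³.
Let θ = 30.4° be the plate's angle to the horizontal; measure y along the incline from where the plane meets the free surface. Vertical depth h = y·sinθ with sinθ = 0.506034.
The centroid is at the centre, 0.87 m below the top of the plate, so y_c = 6.96 + 0.87 = 7.83 m and h_c = 7.83 × 0.506034 = 3.96225 m.
A = π(0.87)² = 2.37787 m².
Resultant F = γ·h_c·A = 12.3606 × 3.96225 × 2.37787 = 116.458 kN.
I_c = πr⁴/4 = π × 0.87⁴/4 = 0.449953 m⁴.
Centre of pressure: y_p = y_c + I_c/(y_c·A) = 7.83 + 0.449953/(7.83 × 2.37787) = 7.83 + 0.0241667 = 7.85417 m along the plane.

y_p = 7.854 m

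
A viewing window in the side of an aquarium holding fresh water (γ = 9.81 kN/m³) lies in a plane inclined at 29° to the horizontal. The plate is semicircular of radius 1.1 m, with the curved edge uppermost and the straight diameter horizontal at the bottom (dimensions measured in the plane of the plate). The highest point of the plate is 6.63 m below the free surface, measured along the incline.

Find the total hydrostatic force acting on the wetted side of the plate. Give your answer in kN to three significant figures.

γ = 9.81 kN/m³.
Let θ = 29° be the plate's angle to the horizontal; measure y along the incline from where the plane meets the free surface. Vertical depth h = y·sinθ with sinθ = 0.484810.
The centroid lies 4r/(3π) = 0.466854 m above the diameter, so r − 4r/(3π) = 1.1 − 0.466854 = 0.633146 m below the topmost point, so y_c = 6.63 + 0.633146 = 7.26315 m and h_c = 7.26315 × 0.484810 = 3.52125 m.
A = πr²/2 = π × 1.1²/2 = 1.90066 m².
Resultant F = γ·h_c·A = 9.81 × 3.52125 × 1.90066 = 65.6554 kN.

F ≈ 65.7 kN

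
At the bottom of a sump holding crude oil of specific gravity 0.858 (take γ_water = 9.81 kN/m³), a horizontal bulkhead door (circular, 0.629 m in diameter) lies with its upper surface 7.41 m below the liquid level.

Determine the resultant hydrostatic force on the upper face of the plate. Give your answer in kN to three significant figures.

F ≈ 19.4 kN

γ = 0.858 × 9.81 = 8.41698 kN/m³.
The plate is horizontal, so pressure is uniform at p = γ·h = 8.41698 × 7.41 = 62.3698 kN/m².
A = π(0.3145)² = 0.310736 m².
F = p·A = 62.3698 × 0.310736 = 19.3805 kN.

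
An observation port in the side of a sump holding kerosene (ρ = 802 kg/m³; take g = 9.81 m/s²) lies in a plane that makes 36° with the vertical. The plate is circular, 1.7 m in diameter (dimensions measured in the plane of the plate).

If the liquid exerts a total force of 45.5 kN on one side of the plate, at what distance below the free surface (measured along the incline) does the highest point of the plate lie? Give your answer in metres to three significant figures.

γ = ρg = 802 × 9.81 / 1000 = 7.86762 kN/m³.
A = π(0.85)² = 2.2698 m².
From F = γ·h_c·A, the centroid depth is h_c = 45.5/(7.86762 × 2.2698) = 2.54789 m.
The plate makes 36° with the vertical, i.e. θ = 90° − 36° = 54° to the horizontal. Measuring y along the incline from the free-surface line, vertical depth h = y·sinθ with sinθ = 0.809017.
Along the incline, y_c = h_c/sinθ = 2.54789/0.809017 = 3.14937 m.
The centroid is at the centre, 0.85 m below the top of the plate, so the highest point sits at y_top = 3.14937 − 0.85 = 2.29937 m along the incline.

y_top ≈ 2.30 m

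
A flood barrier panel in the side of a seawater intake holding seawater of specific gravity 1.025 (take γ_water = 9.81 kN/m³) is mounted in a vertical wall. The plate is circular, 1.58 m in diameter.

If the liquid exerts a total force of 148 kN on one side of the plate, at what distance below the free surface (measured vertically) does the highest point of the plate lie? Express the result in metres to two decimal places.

d_top ≈ 6.72 m

γ = 1.025 × 9.81 = 10.05525 kN/m³.
A = π(0.79)² = 1.96067 m².
From F = γ·h_c·A, the centroid depth is h_c = 148/(10.05525 × 1.96067) = 7.50696 m.
The centroid is at the centre, 0.79 m below the top of the plate, so the highest point sits at h_top = 7.50696 − 0.79 = 6.71696 m below the surface.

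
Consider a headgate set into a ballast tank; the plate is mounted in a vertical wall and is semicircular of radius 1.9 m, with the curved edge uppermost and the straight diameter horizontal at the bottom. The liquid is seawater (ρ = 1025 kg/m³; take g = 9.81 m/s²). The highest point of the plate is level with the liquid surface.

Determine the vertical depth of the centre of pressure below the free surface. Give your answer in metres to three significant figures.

h_p = 1.32 m

γ = ρg = 1025 × 9.81 / 1000 = 10.05525 kN/m³.
The centroid lies 4r/(3π) = 0.806385 m above the diameter, so r − 4r/(3π) = 1.9 − 0.806385 = 1.09361 m below the topmost point, so the centroid depth is h_c = 1.09361 m.
A = πr²/2 = π × 1.9²/2 = 5.67057 m².
Resultant F = γ·h_c·A = 10.05525 × 1.09361 × 5.67057 = 62.3565 kN.
I_c = (π/8 − 8/(9π))·r⁴ = 0.109757 × 1.9⁴ = 1.43036 m⁴.
Centre of pressure: y_p = y_c + I_c/(y_c·A) = 1.09361 + 1.43036/(1.09361 × 5.67057) = 1.09361 + 0.230651 = 1.32426 m along the plane.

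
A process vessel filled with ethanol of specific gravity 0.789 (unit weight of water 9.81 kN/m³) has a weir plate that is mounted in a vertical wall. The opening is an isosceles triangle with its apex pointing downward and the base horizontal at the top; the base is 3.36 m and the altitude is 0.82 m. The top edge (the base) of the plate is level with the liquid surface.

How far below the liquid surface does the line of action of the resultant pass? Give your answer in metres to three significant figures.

h_p = 0.410 m

γ = 0.789 × 9.81 = 7.74009 kN/m³.
With the apex down, the centroid sits h/3 = 0.82/3 = 0.273333 m below the base (the top edge), so the centroid depth is h_c = 0.273333 m.
A = ½ × 3.36 × 0.82 = 1.3776 m².
Resultant F = γ·h_c·A = 7.74009 × 0.273333 × 1.3776 = 2.91448 kN.
I_c = b·h³/36 = 3.36 × 0.82³/36 = 0.051461 m⁴.
Centre of pressure: y_p = y_c + I_c/(y_c·A) = 0.273333 + 0.051461/(0.273333 × 1.3776) = 0.273333 + 0.136667 = 0.41 m along the plane.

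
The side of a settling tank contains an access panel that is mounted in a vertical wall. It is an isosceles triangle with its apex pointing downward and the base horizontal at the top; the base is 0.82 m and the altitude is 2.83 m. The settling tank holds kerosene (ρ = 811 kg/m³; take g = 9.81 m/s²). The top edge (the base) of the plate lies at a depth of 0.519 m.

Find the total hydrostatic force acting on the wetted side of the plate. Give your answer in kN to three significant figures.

γ = ρg = 811 × 9.81 / 1000 = 7.95591 kN/m³.
With the apex down, the centroid sits h/3 = 2.83/3 = 0.943333 m below the base (the top edge), so the centroid depth is h_c = 0.519 + 0.943333 = 1.46233 m.
A = ½ × 0.82 × 2.83 = 1.1603 m².
Resultant F = γ·h_c·A = 7.95591 × 1.46233 × 1.1603 = 13.4991 kN.

F ≈ 13.5 kN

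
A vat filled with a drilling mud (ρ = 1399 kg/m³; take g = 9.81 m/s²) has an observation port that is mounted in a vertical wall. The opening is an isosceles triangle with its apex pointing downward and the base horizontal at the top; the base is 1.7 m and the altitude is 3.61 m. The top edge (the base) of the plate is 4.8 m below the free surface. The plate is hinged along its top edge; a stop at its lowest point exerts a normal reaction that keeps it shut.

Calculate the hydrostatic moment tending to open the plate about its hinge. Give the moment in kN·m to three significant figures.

γ = ρg = 1399 × 9.81 / 1000 = 13.72419 kN/m³.
With the apex down, the centroid sits h/3 = 3.61/3 = 1.20333 m below the base (the top edge), so the centroid depth is h_c = 4.8 + 1.20333 = 6.00333 m.
A = ½ × 1.7 × 3.61 = 3.0685 m².
Resultant F = γ·h_c·A = 13.72419 × 6.00333 × 3.0685 = 252.816 kN.
I_c = b·h³/36 = 1.7 × 3.61³/36 = 2.22161 m⁴.
Centre of pressure: y_p = y_c + I_c/(y_c·A) = 6.00333 + 2.22161/(6.00333 × 3.0685) = 6.00333 + 0.120601 = 6.12393 m along the plane.
The resultant acts 1.20333 + 0.120601 = 1.32393 m (along the plate) below the hinge at the top edge, so the moment about the hinge is M = F × 1.32393 = 252.816 × 1.32393 = 334.711 kN·m.

M ≈ 335 kN·m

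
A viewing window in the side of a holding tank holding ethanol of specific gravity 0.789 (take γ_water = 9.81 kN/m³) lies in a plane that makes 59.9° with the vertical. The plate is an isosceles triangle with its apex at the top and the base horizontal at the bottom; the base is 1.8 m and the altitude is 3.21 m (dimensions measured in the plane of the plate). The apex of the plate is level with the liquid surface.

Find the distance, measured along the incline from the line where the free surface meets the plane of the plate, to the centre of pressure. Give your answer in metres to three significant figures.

y_p = 2.41 m

γ = 0.789 × 9.81 = 7.74009 kN/m³.
The plate makes 59.9° with the vertical, i.e. θ = 90° − 59.9° = 30.1° to the horizontal. Measuring y along the incline from the free-surface line, vertical depth h = y·sinθ with sinθ = 0.501511.
With the apex up, the centroid sits 2h/3 = 2 × 3.21/3 = 2.14 m below the apex, so y_c = 2.14 m and h_c = 2.14 × 0.501511 = 1.07323 m.
A = ½ × 1.8 × 3.21 = 2.889 m².
Resultant F = γ·h_c·A = 7.74009 × 1.07323 × 2.889 = 23.9986 kN.
I_c = b·h³/36 = 1.8 × 3.21³/36 = 1.65381 m⁴.
Centre of pressure: y_p = y_c + I_c/(y_c·A) = 2.14 + 1.65381/(2.14 × 2.889) = 2.14 + 0.2675 = 2.4075 m along the plane.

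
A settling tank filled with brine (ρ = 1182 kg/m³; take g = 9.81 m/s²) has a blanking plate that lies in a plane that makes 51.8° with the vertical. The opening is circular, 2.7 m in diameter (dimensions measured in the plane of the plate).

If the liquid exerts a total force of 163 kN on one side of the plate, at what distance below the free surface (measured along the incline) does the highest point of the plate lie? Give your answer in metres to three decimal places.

y_top ≈ 2.620 m

γ = ρg = 1182 × 9.81 / 1000 = 11.59542 kN/m³.
A = π(1.35)² = 5.72555 m².
From F = γ·h_c·A, the centroid depth is h_c = 163/(11.59542 × 5.72555) = 2.45518 m.
The plate makes 51.8° with the vertical, i.e. θ = 90° − 51.8° = 38.2° to the horizontal. Measuring y along the incline from the free-surface line, vertical depth h = y·sinθ with sinθ = 0.618408.
Along the incline, y_c = h_c/sinθ = 2.45518/0.618408 = 3.97016 m.
The centroid is at the centre, 1.35 m below the top of the plate, so the highest point sits at y_top = 3.97016 − 1.35 = 2.62016 m along the incline.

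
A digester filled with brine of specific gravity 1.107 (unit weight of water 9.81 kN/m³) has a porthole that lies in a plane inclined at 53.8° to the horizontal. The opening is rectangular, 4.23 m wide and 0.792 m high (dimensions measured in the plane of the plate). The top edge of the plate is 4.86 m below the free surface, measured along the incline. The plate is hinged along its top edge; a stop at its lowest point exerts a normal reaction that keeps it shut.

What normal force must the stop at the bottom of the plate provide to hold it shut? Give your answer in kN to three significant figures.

γ = 1.107 × 9.81 = 10.85967 kN/m³.
Let θ = 53.8° be the plate's angle to the horizontal; measure y along the incline from where the plane meets the free surface. Vertical depth h = y·sinθ with sinθ = 0.806960.
The centroid lies 0.792/2 = 0.396 m below the top edge, so y_c = 4.86 + 0.396 = 5.256 m and h_c = 5.256 × 0.806960 = 4.24138 m.
A = 4.23 × 0.792 = 3.35016 m².
Resultant F = γ·h_c·A = 10.85967 × 4.24138 × 3.35016 = 154.308 kN.
I_c = b·h³/12 = 4.23 × 0.792³/12 = 0.17512 m⁴.
Centre of pressure: y_p = y_c + I_c/(y_c·A) = 5.256 + 0.17512/(5.256 × 3.35016) = 5.256 + 0.00994523 = 5.26595 m along the plane.
The resultant acts 0.396 + 0.00994523 = 0.405945 m (along the plate) below the hinge at the top edge, so the moment about the hinge is M = F × 0.405945 = 154.308 × 0.405945 = 62.6406 kN·m.
A normal force at the bottom, 0.792 m from the hinge, must supply this moment: P = 62.6406/0.792 = 79.0917 kN.

P ≈ 79.1 kN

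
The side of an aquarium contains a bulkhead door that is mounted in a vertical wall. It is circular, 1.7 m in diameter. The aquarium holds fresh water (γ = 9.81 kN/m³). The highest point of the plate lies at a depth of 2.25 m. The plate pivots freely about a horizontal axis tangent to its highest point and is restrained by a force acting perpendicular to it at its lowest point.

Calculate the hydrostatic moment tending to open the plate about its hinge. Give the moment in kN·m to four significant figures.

M ≈ 62.69 kN·m

γ = 9.81 kN/m³.
The centroid is at the centre, 0.85 m below the top of the plate, so the centroid depth is h_c = 2.25 + 0.85 = 3.1 m.
A = π(0.85)² = 2.2698 m².
Resultant F = γ·h_c·A = 9.81 × 3.1 × 2.2698 = 69.0269 kN.
I_c = πr⁴/4 = π × 0.85⁴/4 = 0.409983 m⁴.
Centre of pressure: y_p = y_c + I_c/(y_c·A) = 3.1 + 0.409983/(3.1 × 2.2698) = 3.1 + 0.0582662 = 3.15827 m along the plane.
The resultant acts 0.85 + 0.0582662 = 0.908266 m (along the plate) below the hinge at the top edge, so the moment about the hinge is M = F × 0.908266 = 69.0269 × 0.908266 = 62.6948 kN·m.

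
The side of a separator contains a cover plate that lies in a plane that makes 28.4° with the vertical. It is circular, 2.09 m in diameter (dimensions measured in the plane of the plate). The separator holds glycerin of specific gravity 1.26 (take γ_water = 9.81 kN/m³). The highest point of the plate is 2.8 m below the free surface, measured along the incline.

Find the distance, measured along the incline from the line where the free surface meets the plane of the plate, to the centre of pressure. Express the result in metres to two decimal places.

γ = 1.26 × 9.81 = 12.3606 kN/m³.
The plate makes 28.4° with the vertical, i.e. θ = 90° − 28.4° = 61.6° to the horizontal. Measuring y along the incline from the free-surface line, vertical depth h = y·sinθ with sinθ = 0.879649.
The centroid is at the centre, 1.045 m below the top of the plate, so y_c = 2.8 + 1.045 = 3.845 m and h_c = 3.845 × 0.879649 = 3.38225 m.
A = π(1.045)² = 3.4307 m².
Resultant F = γ·h_c·A = 12.3606 × 3.38225 × 3.4307 = 143.426 kN.
I_c = πr⁴/4 = π × 1.045⁴/4 = 0.936602 m⁴.
Centre of pressure: y_p = y_c + I_c/(y_c·A) = 3.845 + 0.936602/(3.845 × 3.4307) = 3.845 + 0.0710029 = 3.916 m along the plane.

y_p = 3.92 m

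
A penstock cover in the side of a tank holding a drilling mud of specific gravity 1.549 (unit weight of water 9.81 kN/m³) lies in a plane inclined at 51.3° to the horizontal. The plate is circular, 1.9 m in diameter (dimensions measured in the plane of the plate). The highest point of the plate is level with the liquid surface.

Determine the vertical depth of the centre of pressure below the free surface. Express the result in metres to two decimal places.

h_p = 0.93 m

γ = 1.549 × 9.81 = 15.19569 kN/m³.
Let θ = 51.3° be the plate's angle to the horizontal; measure y along the incline from where the plane meets the free surface. Vertical depth h = y·sinθ with sinθ = 0.780430.
The centroid is at the centre, 0.95 m below the top of the plate, so y_c = 0.95 m and h_c = 0.95 × 0.780430 = 0.741408 m.
A = π(0.95)² = 2.83529 m².
Resultant F = γ·h_c·A = 15.19569 × 0.741408 × 2.83529 = 31.943 kN.
I_c = πr⁴/4 = π × 0.95⁴/4 = 0.639712 m⁴.
Centre of pressure: y_p = y_c + I_c/(y_c·A) = 0.95 + 0.639712/(0.95 × 2.83529) = 0.95 + 0.2375 = 1.1875 m along the plane.
Vertically, h_p = y_p·sinθ = 1.1875 × 0.780430 = 0.926761 m.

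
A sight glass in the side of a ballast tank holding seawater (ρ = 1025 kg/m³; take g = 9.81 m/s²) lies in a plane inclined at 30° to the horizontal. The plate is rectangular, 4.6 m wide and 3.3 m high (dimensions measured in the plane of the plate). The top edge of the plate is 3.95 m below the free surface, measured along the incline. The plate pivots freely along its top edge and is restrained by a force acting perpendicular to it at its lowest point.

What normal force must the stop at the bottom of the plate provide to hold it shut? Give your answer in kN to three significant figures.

P ≈ 235 kN

γ = ρg = 1025 × 9.81 / 1000 = 10.05525 kN/m³.
Let θ = 30° be the plate's angle to the horizontal; measure y along the incline from where the plane meets the free surface. Vertical depth h = y·sinθ with sinθ = 0.500000.
The centroid lies 3.3/2 = 1.65 m below the top edge, so y_c = 3.95 + 1.65 = 5.6 m and h_c = 5.6 × 0.500000 = 2.8 m.
A = 4.6 × 3.3 = 15.18 m².
Resultant F = γ·h_c·A = 10.05525 × 2.8 × 15.18 = 427.388 kN.
I_c = b·h³/12 = 4.6 × 3.3³/12 = 13.7758 m⁴.
Centre of pressure: y_p = y_c + I_c/(y_c·A) = 5.6 + 13.7758/(5.6 × 15.18) = 5.6 + 0.162053 = 5.76205 m along the plane.
The resultant acts 1.65 + 0.162053 = 1.81205 m (along the plate) below the hinge at the top edge, so the moment about the hinge is M = F × 1.81205 = 427.388 × 1.81205 = 774.448 kN·m.
A normal force at the bottom, 3.3 m from the hinge, must supply this moment: P = 774.448/3.3 = 234.681 kN.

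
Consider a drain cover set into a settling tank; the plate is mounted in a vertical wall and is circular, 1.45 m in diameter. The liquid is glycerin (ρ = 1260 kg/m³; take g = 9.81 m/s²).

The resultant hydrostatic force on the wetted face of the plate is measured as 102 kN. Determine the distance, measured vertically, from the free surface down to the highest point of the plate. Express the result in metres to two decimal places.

d_top ≈ 4.27 m

γ = ρg = 1260 × 9.81 / 1000 = 12.3606 kN/m³.
A = π(0.725)² = 1.6513 m².
From F = γ·h_c·A, the centroid depth is h_c = 102/(12.3606 × 1.6513) = 4.99729 m.
The centroid is at the centre, 0.725 m below the top of the plate, so the highest point sits at h_top = 4.99729 − 0.725 = 4.27229 m below the surface.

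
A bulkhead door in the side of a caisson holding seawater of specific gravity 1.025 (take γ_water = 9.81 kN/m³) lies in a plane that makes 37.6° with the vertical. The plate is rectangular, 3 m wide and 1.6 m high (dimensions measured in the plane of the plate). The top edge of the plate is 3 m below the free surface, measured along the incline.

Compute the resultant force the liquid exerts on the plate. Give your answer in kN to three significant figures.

F ≈ 145 kN

γ = 1.025 × 9.81 = 10.05525 kN/m³.
The plate makes 37.6° with the vertical, i.e. θ = 90° − 37.6° = 52.4° to the horizontal. Measuring y along the incline from the free-surface line, vertical depth h = y·sinθ with sinθ = 0.792290.
The centroid lies 1.6/2 = 0.8 m below the top edge, so y_c = 3 + 0.8 = 3.8 m and h_c = 3.8 × 0.792290 = 3.0107 m.
A = 3 × 1.6 = 4.8 m².
Resultant F = γ·h_c·A = 10.05525 × 3.0107 × 4.8 = 145.312 kN.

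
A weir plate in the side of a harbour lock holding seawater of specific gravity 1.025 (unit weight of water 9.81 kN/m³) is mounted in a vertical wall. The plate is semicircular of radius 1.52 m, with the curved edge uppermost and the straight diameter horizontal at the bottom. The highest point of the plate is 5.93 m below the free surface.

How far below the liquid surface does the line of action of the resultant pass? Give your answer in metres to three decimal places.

h_p = 6.829 m

γ = 1.025 × 9.81 = 10.05525 kN/m³.
The centroid lies 4r/(3π) = 0.645108 m above the diameter, so r − 4r/(3π) = 1.52 − 0.645108 = 0.874892 m below the topmost point, so the centroid depth is h_c = 5.93 + 0.874892 = 6.80489 m.
A = πr²/2 = π × 1.52²/2 = 3.62917 m².
Resultant F = γ·h_c·A = 10.05525 × 6.80489 × 3.62917 = 248.325 kN.
I_c = (π/8 − 8/(9π))·r⁴ = 0.109757 × 1.52⁴ = 0.585877 m⁴.
Centre of pressure: y_p = y_c + I_c/(y_c·A) = 6.80489 + 0.585877/(6.80489 × 3.62917) = 6.80489 + 0.0237235 = 6.82861 m along the plane.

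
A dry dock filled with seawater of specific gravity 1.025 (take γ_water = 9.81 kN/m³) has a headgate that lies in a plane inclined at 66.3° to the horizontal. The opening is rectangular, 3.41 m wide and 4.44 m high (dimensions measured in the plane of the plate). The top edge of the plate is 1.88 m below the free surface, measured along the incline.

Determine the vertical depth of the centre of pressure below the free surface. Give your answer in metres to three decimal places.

γ = 1.025 × 9.81 = 10.05525 kN/m³.
Let θ = 66.3° be the plate's angle to the horizontal; measure y along the incline from where the plane meets the free surface. Vertical depth h = y·sinθ with sinθ = 0.915663.
The centroid lies 4.44/2 = 2.22 m below the top edge, so y_c = 1.88 + 2.22 = 4.1 m and h_c = 4.1 × 0.915663 = 3.75422 m.
A = 3.41 × 4.44 = 15.1404 m².
Resultant F = γ·h_c·A = 10.05525 × 3.75422 × 15.1404 = 571.544 kN.
I_c = b·h³/12 = 3.41 × 4.44³/12 = 24.8726 m⁴.
Centre of pressure: y_p = y_c + I_c/(y_c·A) = 4.1 + 24.8726/(4.1 × 15.1404) = 4.1 + 0.400682 = 4.50068 m along the plane.
Vertically, h_p = y_p·sinθ = 4.50068 × 0.915663 = 4.12111 m.

h_p = 4.121 m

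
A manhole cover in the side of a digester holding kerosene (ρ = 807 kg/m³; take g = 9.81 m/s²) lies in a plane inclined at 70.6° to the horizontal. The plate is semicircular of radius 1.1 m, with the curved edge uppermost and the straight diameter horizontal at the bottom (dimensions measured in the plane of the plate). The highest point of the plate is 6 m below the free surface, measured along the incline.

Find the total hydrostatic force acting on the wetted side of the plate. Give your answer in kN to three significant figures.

γ = ρg = 807 × 9.81 / 1000 = 7.91667 kN/m³.
Let θ = 70.6° be the plate's angle to the horizontal; measure y along the incline from where the plane meets the free surface. Vertical depth h = y·sinθ with sinθ = 0.943223.
The centroid lies 4r/(3π) = 0.466854 m above the diameter, so r − 4r/(3π) = 1.1 − 0.466854 = 0.633146 m below the topmost point, so y_c = 6 + 0.633146 = 6.63315 m and h_c = 6.63315 × 0.943223 = 6.25654 m.
A = πr²/2 = π × 1.1²/2 = 1.90066 m².
Resultant F = γ·h_c·A = 7.91667 × 6.25654 × 1.90066 = 94.1415 kN.

F ≈ 94.1 kN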